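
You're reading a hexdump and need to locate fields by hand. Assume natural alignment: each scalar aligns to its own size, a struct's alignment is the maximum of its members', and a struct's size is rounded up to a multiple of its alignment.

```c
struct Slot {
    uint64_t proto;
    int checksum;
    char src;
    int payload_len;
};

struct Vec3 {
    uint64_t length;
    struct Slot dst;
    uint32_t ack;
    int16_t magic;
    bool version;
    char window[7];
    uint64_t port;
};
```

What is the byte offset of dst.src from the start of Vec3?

20

Slot: 0..8  proto  (8B, 8-aligned); 8..12  checksum  (4B, 4-aligned); 12..13  src  (1B, 1-aligned); 13..16  -- padding (3B); 16..20  payload_len  (4B, 4-aligned); 20..24  -- tail padding (4B); sizeof = 24, alignof = 8
0..8  length  (8B, 8-aligned)
8..32  dst  (24B, 8-aligned)
within Slot: src at 12
8 + 12 = 20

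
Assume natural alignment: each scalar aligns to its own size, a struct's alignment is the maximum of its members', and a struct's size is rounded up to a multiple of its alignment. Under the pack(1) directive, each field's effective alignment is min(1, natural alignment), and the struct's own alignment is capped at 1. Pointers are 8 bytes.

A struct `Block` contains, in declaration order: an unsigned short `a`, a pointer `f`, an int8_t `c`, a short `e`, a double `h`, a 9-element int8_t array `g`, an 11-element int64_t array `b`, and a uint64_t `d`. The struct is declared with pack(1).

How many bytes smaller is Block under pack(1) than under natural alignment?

natural layout:
  0..2  a  (2B, 2-aligned)
  2..8  -- padding (6B)
  8..16  f  (8B, 8-aligned)
  16..17  c  (1B, 1-aligned)
  17..18  -- padding (1B)
  18..20  e  (2B, 2-aligned)
  20..24  -- padding (4B)
  24..32  h  (8B, 8-aligned)
  32..41  g  (9B, 1-aligned)
  41..48  -- padding (7B)
  48..136  b  (88B, 8-aligned)
  136..144  d  (8B, 8-aligned)
  sizeof = 144, alignof = 8
packed(1) layout:
  0..2  a  (2B, 1-aligned)
  2..10  f  (8B, 1-aligned)
  10..11  c  (1B, 1-aligned)
  11..13  e  (2B, 1-aligned)
  13..21  h  (8B, 1-aligned)
  21..30  g  (9B, 1-aligned)
  30..118  b  (88B, 1-aligned)
  118..126  d  (8B, 1-aligned)
  sizeof = 126, alignof = 1
144 − 126 = 18

18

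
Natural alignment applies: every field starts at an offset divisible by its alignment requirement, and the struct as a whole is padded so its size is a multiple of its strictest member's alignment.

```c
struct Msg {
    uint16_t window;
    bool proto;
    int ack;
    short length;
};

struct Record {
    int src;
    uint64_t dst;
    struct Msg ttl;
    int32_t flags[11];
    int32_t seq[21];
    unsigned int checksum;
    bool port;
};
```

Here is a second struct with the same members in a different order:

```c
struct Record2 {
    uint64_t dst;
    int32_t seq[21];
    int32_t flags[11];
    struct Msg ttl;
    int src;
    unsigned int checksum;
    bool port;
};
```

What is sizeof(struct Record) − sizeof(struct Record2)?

Msg: window at 0 (size 2, align 2) → ends 2; proto at 2 (size 1, align 1) → ends 3; pad 1 to align 4 for ack; ack at 4 (size 4, align 4) → ends 8; length at 8 (size 2, align 2) → ends 10; tail pad 2 to reach multiple of 4; total 12 bytes, alignment 4
src at 0 (size 4, align 4) → ends 4
pad 4 to align 8 for dst
dst at 8 (size 8, align 8) → ends 16
ttl at 16 (size 12, align 4) → ends 28
flags at 28 (size 44, align 4) → ends 72
seq at 72 (size 84, align 4) → ends 156
checksum at 156 (size 4, align 4) → ends 160
port at 160 (size 1, align 1) → ends 161
tail pad 7 to reach multiple of 8
total 168 bytes, alignment 8
— Record2 —
dst at 0 (size 8, align 8) → ends 8
seq at 8 (size 84, align 4) → ends 92
flags at 92 (size 44, align 4) → ends 136
ttl at 136 (size 12, align 4) → ends 148
src at 148 (size 4, align 4) → ends 152
checksum at 152 (size 4, align 4) → ends 156
port at 156 (size 1, align 1) → ends 157
tail pad 3 to reach multiple of 8
total 160 bytes, alignment 8
168 − 160 = 8

8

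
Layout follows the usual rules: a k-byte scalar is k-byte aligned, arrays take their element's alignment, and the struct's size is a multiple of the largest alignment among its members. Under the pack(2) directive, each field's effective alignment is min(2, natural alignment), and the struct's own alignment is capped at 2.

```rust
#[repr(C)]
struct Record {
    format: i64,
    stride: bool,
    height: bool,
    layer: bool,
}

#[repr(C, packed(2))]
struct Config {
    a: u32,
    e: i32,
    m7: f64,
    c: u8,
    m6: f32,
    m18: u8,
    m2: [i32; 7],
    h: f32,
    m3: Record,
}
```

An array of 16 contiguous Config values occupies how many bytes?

Record: 0..8  format  (8B, 8-aligned); 8..9  stride  (1B, 1-aligned); 9..10  height  (1B, 1-aligned); 10..11  layer  (1B, 1-aligned); 11..16  -- tail padding (5B); sizeof = 16, alignof = 8
0..4  a  (4B, 2-aligned)
4..8  e  (4B, 2-aligned)
8..16  m7  (8B, 2-aligned)
16..17  c  (1B, 1-aligned)
17..18  -- padding (1B)
18..22  m6  (4B, 2-aligned)
22..23  m18  (1B, 1-aligned)
23..24  -- padding (1B)
24..52  m2  (28B, 2-aligned)
52..56  h  (4B, 2-aligned)
56..72  m3  (16B, 2-aligned)
sizeof = 72, alignof = 2
array of 16: 16 × 72 = 1152

1152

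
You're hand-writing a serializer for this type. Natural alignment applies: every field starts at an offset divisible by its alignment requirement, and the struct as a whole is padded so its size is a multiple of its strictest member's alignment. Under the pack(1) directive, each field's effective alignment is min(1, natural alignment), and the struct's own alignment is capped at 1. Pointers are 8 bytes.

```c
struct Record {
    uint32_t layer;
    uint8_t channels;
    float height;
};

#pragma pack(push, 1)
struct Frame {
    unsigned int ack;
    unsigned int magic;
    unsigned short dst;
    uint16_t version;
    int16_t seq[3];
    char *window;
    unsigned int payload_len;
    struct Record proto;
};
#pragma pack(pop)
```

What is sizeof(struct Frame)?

Record: layer at 0 (size 4, align 4) → ends 4; channels at 4 (size 1, align 1) → ends 5; pad 3 to align 4 for height; height at 8 (size 4, align 4) → ends 12; total 12 bytes, alignment 4
ack at 0 (size 4, align 1) → ends 4
magic at 4 (size 4, align 1) → ends 8
dst at 8 (size 2, align 1) → ends 10
version at 10 (size 2, align 1) → ends 12
seq at 12 (size 6, align 1) → ends 18
window at 18 (size 8, align 1) → ends 26
payload_len at 26 (size 4, align 1) → ends 30
proto at 30 (size 12, align 1) → ends 42
total 42 bytes, alignment 1

42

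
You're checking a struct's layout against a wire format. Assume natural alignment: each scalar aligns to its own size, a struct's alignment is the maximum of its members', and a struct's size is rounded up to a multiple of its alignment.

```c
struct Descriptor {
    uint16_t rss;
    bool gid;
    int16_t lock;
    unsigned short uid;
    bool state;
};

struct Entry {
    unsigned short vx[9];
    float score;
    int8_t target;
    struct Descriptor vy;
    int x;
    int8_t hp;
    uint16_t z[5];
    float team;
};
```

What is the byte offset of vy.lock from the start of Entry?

30

Descriptor: @0: rss [2B, align 2] → 2; @2: gid [1B, align 1] → 3; +1 pad (align 2); @4: lock [2B, align 2] → 6; @6: uid [2B, align 2] → 8; @8: state [1B, align 1] → 9; +1 tail pad (align 2); size 10, align 2
@0: vx [18B, align 2] → 18
+2 pad (align 4)
@20: score [4B, align 4] → 24
@24: target [1B, align 1] → 25
+1 pad (align 2)
@26: vy [10B, align 2] → 36
within Descriptor: lock at 4
26 + 4 = 30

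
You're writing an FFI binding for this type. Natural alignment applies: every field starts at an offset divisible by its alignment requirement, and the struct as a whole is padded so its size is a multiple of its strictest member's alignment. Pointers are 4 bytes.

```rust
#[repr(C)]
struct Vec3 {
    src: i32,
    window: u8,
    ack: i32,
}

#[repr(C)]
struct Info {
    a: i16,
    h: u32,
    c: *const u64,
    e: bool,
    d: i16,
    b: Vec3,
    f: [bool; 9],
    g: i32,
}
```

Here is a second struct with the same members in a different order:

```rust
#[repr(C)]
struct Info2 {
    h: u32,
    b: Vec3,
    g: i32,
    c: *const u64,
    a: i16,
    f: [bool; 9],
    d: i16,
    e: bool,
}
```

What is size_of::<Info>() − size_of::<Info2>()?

4

Vec3: src at 0 (size 4, align 4) → ends 4; window at 4 (size 1, align 1) → ends 5; pad 3 to align 4 for ack; ack at 8 (size 4, align 4) → ends 12; total 12 bytes, alignment 4
a at 0 (size 2, align 2) → ends 2
pad 2 to align 4 for h
h at 4 (size 4, align 4) → ends 8
c at 8 (size 4, align 4) → ends 12
e at 12 (size 1, align 1) → ends 13
pad 1 to align 2 for d
d at 14 (size 2, align 2) → ends 16
b at 16 (size 12, align 4) → ends 28
f at 28 (size 9, align 1) → ends 37
pad 3 to align 4 for g
g at 40 (size 4, align 4) → ends 44
total 44 bytes, alignment 4
— Info2 —
h at 0 (size 4, align 4) → ends 4
b at 4 (size 12, align 4) → ends 16
g at 16 (size 4, align 4) → ends 20
c at 20 (size 4, align 4) → ends 24
a at 24 (size 2, align 2) → ends 26
f at 26 (size 9, align 1) → ends 35
pad 1 to align 2 for d
d at 36 (size 2, align 2) → ends 38
e at 38 (size 1, align 1) → ends 39
tail pad 1 to reach multiple of 4
total 40 bytes, alignment 4
44 − 40 = 4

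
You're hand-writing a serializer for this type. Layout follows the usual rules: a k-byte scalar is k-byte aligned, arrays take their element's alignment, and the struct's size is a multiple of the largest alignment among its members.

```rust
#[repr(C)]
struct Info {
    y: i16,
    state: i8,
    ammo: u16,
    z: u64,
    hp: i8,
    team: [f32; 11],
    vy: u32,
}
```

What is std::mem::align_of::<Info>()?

member alignments: y=2, state=1, ammo=2, z=8, hp=1, team=4, vy=4
max = 8

8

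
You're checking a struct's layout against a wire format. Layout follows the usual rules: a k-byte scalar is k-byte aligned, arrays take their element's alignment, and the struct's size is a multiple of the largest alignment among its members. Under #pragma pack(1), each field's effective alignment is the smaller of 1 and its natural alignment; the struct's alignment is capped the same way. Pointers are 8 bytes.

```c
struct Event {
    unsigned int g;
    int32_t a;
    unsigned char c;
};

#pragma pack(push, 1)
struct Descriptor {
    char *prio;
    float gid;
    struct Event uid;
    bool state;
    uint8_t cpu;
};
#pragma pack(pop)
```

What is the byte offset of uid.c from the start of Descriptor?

20

Event: @0: g [4B, align 4] → 4; @4: a [4B, align 4] → 8; @8: c [1B, align 1] → 9; +3 tail pad (align 4); size 12, align 4
@0: prio [8B, align 1] → 8
@8: gid [4B, align 1] → 12
@12: uid [12B, align 1] → 24
within Event: c at 8
12 + 8 = 20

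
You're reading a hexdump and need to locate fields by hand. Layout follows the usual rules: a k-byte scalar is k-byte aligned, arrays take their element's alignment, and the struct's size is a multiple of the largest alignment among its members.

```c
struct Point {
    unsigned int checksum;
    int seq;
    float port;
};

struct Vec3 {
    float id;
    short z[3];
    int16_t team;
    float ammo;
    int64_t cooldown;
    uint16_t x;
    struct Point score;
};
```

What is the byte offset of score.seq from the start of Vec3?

Point: checksum at 0 (size 4, align 4) → ends 4; seq at 4 (size 4, align 4) → ends 8; port at 8 (size 4, align 4) → ends 12; total 12 bytes, alignment 4
id at 0 (size 4, align 4) → ends 4
z at 4 (size 6, align 2) → ends 10
team at 10 (size 2, align 2) → ends 12
ammo at 12 (size 4, align 4) → ends 16
cooldown at 16 (size 8, align 8) → ends 24
x at 24 (size 2, align 2) → ends 26
pad 2 to align 4 for score
score at 28 (size 12, align 4) → ends 40
within Point: seq at 4
28 + 4 = 32

32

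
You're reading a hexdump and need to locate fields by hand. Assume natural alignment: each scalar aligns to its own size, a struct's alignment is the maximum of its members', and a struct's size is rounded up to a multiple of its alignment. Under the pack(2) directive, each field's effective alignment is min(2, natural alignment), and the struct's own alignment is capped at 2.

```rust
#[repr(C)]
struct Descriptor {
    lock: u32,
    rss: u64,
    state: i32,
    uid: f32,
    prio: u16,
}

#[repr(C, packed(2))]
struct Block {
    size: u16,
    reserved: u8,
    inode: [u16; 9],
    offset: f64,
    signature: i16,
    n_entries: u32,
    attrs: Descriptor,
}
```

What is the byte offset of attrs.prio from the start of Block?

Descriptor: @0: lock [4B, align 4] → 4; +4 pad (align 8); @8: rss [8B, align 8] → 16; @16: state [4B, align 4] → 20; @20: uid [4B, align 4] → 24; @24: prio [2B, align 2] → 26; +6 tail pad (align 8); size 32, align 8
@0: size [2B, align 2] → 2
@2: reserved [1B, align 1] → 3
+1 pad (align 2)
@4: inode [18B, align 2] → 22
@22: offset [8B, align 2] → 30
@30: signature [2B, align 2] → 32
@32: n_entries [4B, align 2] → 36
@36: attrs [32B, align 2] → 68
within Descriptor: prio at 24
36 + 24 = 60

60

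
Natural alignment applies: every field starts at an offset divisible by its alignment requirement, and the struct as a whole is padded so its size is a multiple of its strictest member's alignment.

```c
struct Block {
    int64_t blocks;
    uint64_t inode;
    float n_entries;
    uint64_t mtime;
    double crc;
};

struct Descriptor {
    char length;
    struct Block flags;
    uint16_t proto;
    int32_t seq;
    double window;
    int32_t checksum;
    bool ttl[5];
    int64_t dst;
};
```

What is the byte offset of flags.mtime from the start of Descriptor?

Block: @0: blocks [8B, align 8] → 8; @8: inode [8B, align 8] → 16; @16: n_entries [4B, align 4] → 20; +4 pad (align 8); @24: mtime [8B, align 8] → 32; @32: crc [8B, align 8] → 40; size 40, align 8
@0: length [1B, align 1] → 1
+7 pad (align 8)
@8: flags [40B, align 8] → 48
within Block: mtime at 24
8 + 24 = 32

32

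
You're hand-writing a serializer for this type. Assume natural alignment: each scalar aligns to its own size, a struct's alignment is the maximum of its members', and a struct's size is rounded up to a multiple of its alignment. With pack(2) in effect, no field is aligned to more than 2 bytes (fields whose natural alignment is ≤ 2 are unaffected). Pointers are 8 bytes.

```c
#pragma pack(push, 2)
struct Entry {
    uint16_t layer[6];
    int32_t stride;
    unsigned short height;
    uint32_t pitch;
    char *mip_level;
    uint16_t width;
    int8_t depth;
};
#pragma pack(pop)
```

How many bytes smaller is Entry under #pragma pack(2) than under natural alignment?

6

natural layout:
  @0: layer [12B, align 2] → 12
  @12: stride [4B, align 4] → 16
  @16: height [2B, align 2] → 18
  +2 pad (align 4)
  @20: pitch [4B, align 4] → 24
  @24: mip_level [8B, align 8] → 32
  @32: width [2B, align 2] → 34
  @34: depth [1B, align 1] → 35
  +5 tail pad (align 8)
  size 40, align 8
packed(2) layout:
  @0: layer [12B, align 2] → 12
  @12: stride [4B, align 2] → 16
  @16: height [2B, align 2] → 18
  @18: pitch [4B, align 2] → 22
  @22: mip_level [8B, align 2] → 30
  @30: width [2B, align 2] → 32
  @32: depth [1B, align 1] → 33
  +1 tail pad (align 2)
  size 34, align 2
40 − 34 = 6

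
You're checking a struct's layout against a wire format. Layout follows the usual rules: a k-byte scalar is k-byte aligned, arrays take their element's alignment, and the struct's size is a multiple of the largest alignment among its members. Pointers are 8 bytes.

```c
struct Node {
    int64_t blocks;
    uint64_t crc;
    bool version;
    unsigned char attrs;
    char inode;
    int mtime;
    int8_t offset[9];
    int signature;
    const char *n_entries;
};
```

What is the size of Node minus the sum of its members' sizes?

4

blocks at 0 (size 8, align 8) → ends 8
crc at 8 (size 8, align 8) → ends 16
version at 16 (size 1, align 1) → ends 17
attrs at 17 (size 1, align 1) → ends 18
inode at 18 (size 1, align 1) → ends 19
pad 1 to align 4 for mtime
mtime at 20 (size 4, align 4) → ends 24
offset at 24 (size 9, align 1) → ends 33
pad 3 to align 4 for signature
signature at 36 (size 4, align 4) → ends 40
n_entries at 40 (size 8, align 8) → ends 48
total 48 bytes, alignment 8
data bytes 44, size 48 → padding 4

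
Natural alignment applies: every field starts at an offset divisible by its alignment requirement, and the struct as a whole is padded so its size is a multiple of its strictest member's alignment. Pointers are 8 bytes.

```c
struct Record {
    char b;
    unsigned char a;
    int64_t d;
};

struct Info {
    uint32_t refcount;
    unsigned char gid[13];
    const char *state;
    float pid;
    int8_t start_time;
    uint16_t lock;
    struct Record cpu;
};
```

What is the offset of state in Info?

24

Record: @0: b [1B, align 1] → 1; @1: a [1B, align 1] → 2; +6 pad (align 8); @8: d [8B, align 8] → 16; size 16, align 8
@0: refcount [4B, align 4] → 4
@4: gid [13B, align 1] → 17
+7 pad (align 8)
@24: state [8B, align 8] → 32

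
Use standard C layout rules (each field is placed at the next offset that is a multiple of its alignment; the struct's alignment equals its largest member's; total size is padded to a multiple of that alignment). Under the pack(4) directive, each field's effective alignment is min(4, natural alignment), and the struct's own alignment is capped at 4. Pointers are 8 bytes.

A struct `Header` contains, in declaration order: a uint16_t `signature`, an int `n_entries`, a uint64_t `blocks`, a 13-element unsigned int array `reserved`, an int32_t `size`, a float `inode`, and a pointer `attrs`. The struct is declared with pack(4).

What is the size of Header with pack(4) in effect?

@0: signature [2B, align 2] → 2
+2 pad (align 4)
@4: n_entries [4B, align 4] → 8
@8: blocks [8B, align 4] → 16
@16: reserved [52B, align 4] → 68
@68: size [4B, align 4] → 72
@72: inode [4B, align 4] → 76
@76: attrs [8B, align 4] → 84
size 84, align 4

84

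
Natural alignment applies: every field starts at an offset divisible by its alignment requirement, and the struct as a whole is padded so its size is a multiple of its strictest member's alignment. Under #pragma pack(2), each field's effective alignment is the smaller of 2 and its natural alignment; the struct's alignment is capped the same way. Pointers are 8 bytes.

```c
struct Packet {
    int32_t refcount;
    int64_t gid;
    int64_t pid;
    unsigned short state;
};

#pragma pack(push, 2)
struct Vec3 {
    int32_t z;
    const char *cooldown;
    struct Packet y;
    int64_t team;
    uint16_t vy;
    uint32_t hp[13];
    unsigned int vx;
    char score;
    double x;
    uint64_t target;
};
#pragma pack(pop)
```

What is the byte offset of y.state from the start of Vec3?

36

Packet: refcount at 0 (size 4, align 4) → ends 4; pad 4 to align 8 for gid; gid at 8 (size 8, align 8) → ends 16; pid at 16 (size 8, align 8) → ends 24; state at 24 (size 2, align 2) → ends 26; tail pad 6 to reach multiple of 8; total 32 bytes, alignment 8
z at 0 (size 4, align 2) → ends 4
cooldown at 4 (size 8, align 2) → ends 12
y at 12 (size 32, align 2) → ends 44
within Packet: state at 24
12 + 24 = 36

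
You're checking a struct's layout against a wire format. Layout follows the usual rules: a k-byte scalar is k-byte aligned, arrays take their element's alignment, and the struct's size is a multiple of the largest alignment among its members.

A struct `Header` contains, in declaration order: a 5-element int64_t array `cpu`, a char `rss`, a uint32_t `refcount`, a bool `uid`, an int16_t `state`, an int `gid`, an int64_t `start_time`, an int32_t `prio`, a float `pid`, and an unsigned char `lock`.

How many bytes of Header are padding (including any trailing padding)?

11

0..40  cpu  (40B, 8-aligned)
40..41  rss  (1B, 1-aligned)
41..44  -- padding (3B)
44..48  refcount  (4B, 4-aligned)
48..49  uid  (1B, 1-aligned)
49..50  -- padding (1B)
50..52  state  (2B, 2-aligned)
52..56  gid  (4B, 4-aligned)
56..64  start_time  (8B, 8-aligned)
64..68  prio  (4B, 4-aligned)
68..72  pid  (4B, 4-aligned)
72..73  lock  (1B, 1-aligned)
73..80  -- tail padding (7B)
sizeof = 80, alignof = 8
data bytes 69, size 80 → padding 11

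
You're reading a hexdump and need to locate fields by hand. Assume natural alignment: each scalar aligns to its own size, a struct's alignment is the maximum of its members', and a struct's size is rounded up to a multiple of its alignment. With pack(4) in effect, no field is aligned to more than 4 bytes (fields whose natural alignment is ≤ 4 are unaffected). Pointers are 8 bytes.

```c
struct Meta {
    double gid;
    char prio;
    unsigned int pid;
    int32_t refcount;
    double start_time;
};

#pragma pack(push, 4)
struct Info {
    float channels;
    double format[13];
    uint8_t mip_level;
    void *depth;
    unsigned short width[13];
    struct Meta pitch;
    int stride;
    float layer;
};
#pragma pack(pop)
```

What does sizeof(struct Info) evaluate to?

188

Meta: @0: gid [8B, align 8] → 8; @8: prio [1B, align 1] → 9; +3 pad (align 4); @12: pid [4B, align 4] → 16; @16: refcount [4B, align 4] → 20; +4 pad (align 8); @24: start_time [8B, align 8] → 32; size 32, align 8
@0: channels [4B, align 4] → 4
@4: format [104B, align 4] → 108
@108: mip_level [1B, align 1] → 109
+3 pad (align 4)
@112: depth [8B, align 4] → 120
@120: width [26B, align 2] → 146
+2 pad (align 4)
@148: pitch [32B, align 4] → 180
@180: stride [4B, align 4] → 184
@184: layer [4B, align 4] → 188
size 188, align 4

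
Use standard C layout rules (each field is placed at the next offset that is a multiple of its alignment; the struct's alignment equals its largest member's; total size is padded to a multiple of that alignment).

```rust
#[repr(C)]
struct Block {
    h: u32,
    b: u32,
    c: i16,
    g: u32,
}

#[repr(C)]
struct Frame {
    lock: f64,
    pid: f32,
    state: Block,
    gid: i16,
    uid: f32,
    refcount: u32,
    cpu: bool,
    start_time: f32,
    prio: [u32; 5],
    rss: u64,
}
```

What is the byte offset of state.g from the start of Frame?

24

Block: 0..4  h  (4B, 4-aligned); 4..8  b  (4B, 4-aligned); 8..10  c  (2B, 2-aligned); 10..12  -- padding (2B); 12..16  g  (4B, 4-aligned); sizeof = 16, alignof = 4
0..8  lock  (8B, 8-aligned)
8..12  pid  (4B, 4-aligned)
12..28  state  (16B, 4-aligned)
within Block: g at 12
12 + 12 = 24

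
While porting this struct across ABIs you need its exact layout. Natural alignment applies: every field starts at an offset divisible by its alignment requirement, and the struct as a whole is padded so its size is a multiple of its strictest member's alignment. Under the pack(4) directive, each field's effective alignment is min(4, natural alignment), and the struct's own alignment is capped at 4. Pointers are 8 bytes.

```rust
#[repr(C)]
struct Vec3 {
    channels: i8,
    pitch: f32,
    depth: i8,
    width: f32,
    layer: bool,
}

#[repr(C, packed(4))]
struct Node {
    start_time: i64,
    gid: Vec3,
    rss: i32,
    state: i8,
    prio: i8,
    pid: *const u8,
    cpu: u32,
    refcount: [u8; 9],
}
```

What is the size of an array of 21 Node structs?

Vec3: @0: channels [1B, align 1] → 1; +3 pad (align 4); @4: pitch [4B, align 4] → 8; @8: depth [1B, align 1] → 9; +3 pad (align 4); @12: width [4B, align 4] → 16; @16: layer [1B, align 1] → 17; +3 tail pad (align 4); size 20, align 4
@0: start_time [8B, align 4] → 8
@8: gid [20B, align 4] → 28
@28: rss [4B, align 4] → 32
@32: state [1B, align 1] → 33
@33: prio [1B, align 1] → 34
+2 pad (align 4)
@36: pid [8B, align 4] → 44
@44: cpu [4B, align 4] → 48
@48: refcount [9B, align 1] → 57
+3 tail pad (align 4)
size 60, align 4
array of 21: 21 × 60 = 1260

1260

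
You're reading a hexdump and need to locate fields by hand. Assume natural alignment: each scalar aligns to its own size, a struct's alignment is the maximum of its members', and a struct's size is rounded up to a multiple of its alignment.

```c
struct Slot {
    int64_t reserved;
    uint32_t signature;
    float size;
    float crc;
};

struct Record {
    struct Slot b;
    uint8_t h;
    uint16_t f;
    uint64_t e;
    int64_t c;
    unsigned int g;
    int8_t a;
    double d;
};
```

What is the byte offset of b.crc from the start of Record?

16

Slot: 0..8  reserved  (8B, 8-aligned); 8..12  signature  (4B, 4-aligned); 12..16  size  (4B, 4-aligned); 16..20  crc  (4B, 4-aligned); 20..24  -- tail padding (4B); sizeof = 24, alignof = 8
0..24  b  (24B, 8-aligned)
within Slot: crc at 16
0 + 16 = 16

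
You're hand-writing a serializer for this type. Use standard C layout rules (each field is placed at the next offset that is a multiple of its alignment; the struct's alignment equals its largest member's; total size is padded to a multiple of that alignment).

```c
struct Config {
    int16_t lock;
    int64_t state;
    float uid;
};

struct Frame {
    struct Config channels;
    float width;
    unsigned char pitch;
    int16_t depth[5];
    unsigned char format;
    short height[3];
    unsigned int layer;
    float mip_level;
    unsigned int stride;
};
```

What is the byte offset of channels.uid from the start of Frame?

16

Config: 0..2  lock  (2B, 2-aligned); 2..8  -- padding (6B); 8..16  state  (8B, 8-aligned); 16..20  uid  (4B, 4-aligned); 20..24  -- tail padding (4B); sizeof = 24, alignof = 8
0..24  channels  (24B, 8-aligned)
within Config: uid at 16
0 + 16 = 16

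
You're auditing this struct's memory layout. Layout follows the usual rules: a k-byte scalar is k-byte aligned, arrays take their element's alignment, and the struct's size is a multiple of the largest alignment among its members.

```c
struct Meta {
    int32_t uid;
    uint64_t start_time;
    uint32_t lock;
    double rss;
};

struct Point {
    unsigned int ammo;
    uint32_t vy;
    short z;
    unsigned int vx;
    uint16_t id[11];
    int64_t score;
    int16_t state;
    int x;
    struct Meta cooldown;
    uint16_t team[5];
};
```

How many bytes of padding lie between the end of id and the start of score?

2

Meta: uid at 0 (size 4, align 4) → ends 4; pad 4 to align 8 for start_time; start_time at 8 (size 8, align 8) → ends 16; lock at 16 (size 4, align 4) → ends 20; pad 4 to align 8 for rss; rss at 24 (size 8, align 8) → ends 32; total 32 bytes, alignment 8
ammo at 0 (size 4, align 4) → ends 4
vy at 4 (size 4, align 4) → ends 8
z at 8 (size 2, align 2) → ends 10
pad 2 to align 4 for vx
vx at 12 (size 4, align 4) → ends 16
id at 16 (size 22, align 2) → ends 38
pad 2 to align 8 for score
score at 40 (size 8, align 8) → ends 48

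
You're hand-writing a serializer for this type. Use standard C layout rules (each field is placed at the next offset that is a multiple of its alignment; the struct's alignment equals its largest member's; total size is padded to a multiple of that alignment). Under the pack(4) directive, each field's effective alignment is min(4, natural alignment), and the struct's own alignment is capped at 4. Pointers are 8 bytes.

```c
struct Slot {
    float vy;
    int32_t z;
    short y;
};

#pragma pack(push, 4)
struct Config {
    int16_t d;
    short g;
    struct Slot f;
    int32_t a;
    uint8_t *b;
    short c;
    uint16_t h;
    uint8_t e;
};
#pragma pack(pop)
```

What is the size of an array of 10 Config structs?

360

Slot: vy at 0 (size 4, align 4) → ends 4; z at 4 (size 4, align 4) → ends 8; y at 8 (size 2, align 2) → ends 10; tail pad 2 to reach multiple of 4; total 12 bytes, alignment 4
d at 0 (size 2, align 2) → ends 2
g at 2 (size 2, align 2) → ends 4
f at 4 (size 12, align 4) → ends 16
a at 16 (size 4, align 4) → ends 20
b at 20 (size 8, align 4) → ends 28
c at 28 (size 2, align 2) → ends 30
h at 30 (size 2, align 2) → ends 32
e at 32 (size 1, align 1) → ends 33
tail pad 3 to reach multiple of 4
total 36 bytes, alignment 4
array of 10: 10 × 36 = 360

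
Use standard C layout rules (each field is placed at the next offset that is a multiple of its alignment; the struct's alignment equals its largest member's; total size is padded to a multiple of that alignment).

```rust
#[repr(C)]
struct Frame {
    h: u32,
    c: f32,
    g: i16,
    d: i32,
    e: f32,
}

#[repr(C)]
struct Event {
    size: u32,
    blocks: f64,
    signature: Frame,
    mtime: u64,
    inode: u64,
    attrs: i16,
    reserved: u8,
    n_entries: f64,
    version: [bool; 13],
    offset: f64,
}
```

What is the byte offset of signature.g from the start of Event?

24

Frame: 0..4  h  (4B, 4-aligned); 4..8  c  (4B, 4-aligned); 8..10  g  (2B, 2-aligned); 10..12  -- padding (2B); 12..16  d  (4B, 4-aligned); 16..20  e  (4B, 4-aligned); sizeof = 20, alignof = 4
0..4  size  (4B, 4-aligned)
4..8  -- padding (4B)
8..16  blocks  (8B, 8-aligned)
16..36  signature  (20B, 4-aligned)
within Frame: g at 8
16 + 8 = 24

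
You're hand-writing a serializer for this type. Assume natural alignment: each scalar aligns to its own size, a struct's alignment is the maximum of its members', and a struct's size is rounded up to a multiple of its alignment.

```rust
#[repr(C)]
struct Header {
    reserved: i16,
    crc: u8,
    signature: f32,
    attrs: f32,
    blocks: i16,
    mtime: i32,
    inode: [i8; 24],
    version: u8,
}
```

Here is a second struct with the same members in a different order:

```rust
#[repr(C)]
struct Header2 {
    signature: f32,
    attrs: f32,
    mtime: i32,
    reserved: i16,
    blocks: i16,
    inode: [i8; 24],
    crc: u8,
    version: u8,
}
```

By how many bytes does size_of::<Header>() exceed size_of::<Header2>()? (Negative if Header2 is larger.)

4

@0: reserved [2B, align 2] → 2
@2: crc [1B, align 1] → 3
+1 pad (align 4)
@4: signature [4B, align 4] → 8
@8: attrs [4B, align 4] → 12
@12: blocks [2B, align 2] → 14
+2 pad (align 4)
@16: mtime [4B, align 4] → 20
@20: inode [24B, align 1] → 44
@44: version [1B, align 1] → 45
+3 tail pad (align 4)
size 48, align 4
— Header2 —
@0: signature [4B, align 4] → 4
@4: attrs [4B, align 4] → 8
@8: mtime [4B, align 4] → 12
@12: reserved [2B, align 2] → 14
@14: blocks [2B, align 2] → 16
@16: inode [24B, align 1] → 40
@40: crc [1B, align 1] → 41
@41: version [1B, align 1] → 42
+2 tail pad (align 4)
size 44, align 4
48 − 44 = 4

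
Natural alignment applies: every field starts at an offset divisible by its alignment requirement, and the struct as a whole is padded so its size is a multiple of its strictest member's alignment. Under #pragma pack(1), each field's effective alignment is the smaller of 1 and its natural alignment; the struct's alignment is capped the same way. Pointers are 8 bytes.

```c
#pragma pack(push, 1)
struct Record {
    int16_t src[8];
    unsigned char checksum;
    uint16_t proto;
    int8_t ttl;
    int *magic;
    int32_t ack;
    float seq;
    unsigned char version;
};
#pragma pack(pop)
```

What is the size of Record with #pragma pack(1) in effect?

@0: src [16B, align 1] → 16
@16: checksum [1B, align 1] → 17
@17: proto [2B, align 1] → 19
@19: ttl [1B, align 1] → 20
@20: magic [8B, align 1] → 28
@28: ack [4B, align 1] → 32
@32: seq [4B, align 1] → 36
@36: version [1B, align 1] → 37
size 37, align 1

37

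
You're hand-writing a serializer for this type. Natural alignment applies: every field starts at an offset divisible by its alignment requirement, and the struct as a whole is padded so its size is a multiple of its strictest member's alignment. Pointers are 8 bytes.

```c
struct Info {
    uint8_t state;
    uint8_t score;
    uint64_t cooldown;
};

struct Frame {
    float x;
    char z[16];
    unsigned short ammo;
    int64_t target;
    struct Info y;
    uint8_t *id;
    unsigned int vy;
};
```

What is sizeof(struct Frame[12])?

768

Info: 0..1  state  (1B, 1-aligned); 1..2  score  (1B, 1-aligned); 2..8  -- padding (6B); 8..16  cooldown  (8B, 8-aligned); sizeof = 16, alignof = 8
0..4  x  (4B, 4-aligned)
4..20  z  (16B, 1-aligned)
20..22  ammo  (2B, 2-aligned)
22..24  -- padding (2B)
24..32  target  (8B, 8-aligned)
32..48  y  (16B, 8-aligned)
48..56  id  (8B, 8-aligned)
56..60  vy  (4B, 4-aligned)
60..64  -- tail padding (4B)
sizeof = 64, alignof = 8
array of 12: 12 × 64 = 768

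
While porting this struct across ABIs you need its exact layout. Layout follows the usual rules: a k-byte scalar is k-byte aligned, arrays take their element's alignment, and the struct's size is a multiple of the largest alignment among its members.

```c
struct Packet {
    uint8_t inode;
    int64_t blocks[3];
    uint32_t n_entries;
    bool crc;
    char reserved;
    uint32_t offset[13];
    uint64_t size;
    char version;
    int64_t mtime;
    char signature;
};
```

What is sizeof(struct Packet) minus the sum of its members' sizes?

0..1  inode  (1B, 1-aligned)
1..8  -- padding (7B)
8..32  blocks  (24B, 8-aligned)
32..36  n_entries  (4B, 4-aligned)
36..37  crc  (1B, 1-aligned)
37..38  reserved  (1B, 1-aligned)
38..40  -- padding (2B)
40..92  offset  (52B, 4-aligned)
92..96  -- padding (4B)
96..104  size  (8B, 8-aligned)
104..105  version  (1B, 1-aligned)
105..112  -- padding (7B)
112..120  mtime  (8B, 8-aligned)
120..121  signature  (1B, 1-aligned)
121..128  -- tail padding (7B)
sizeof = 128, alignof = 8
data bytes 101, size 128 → padding 27

27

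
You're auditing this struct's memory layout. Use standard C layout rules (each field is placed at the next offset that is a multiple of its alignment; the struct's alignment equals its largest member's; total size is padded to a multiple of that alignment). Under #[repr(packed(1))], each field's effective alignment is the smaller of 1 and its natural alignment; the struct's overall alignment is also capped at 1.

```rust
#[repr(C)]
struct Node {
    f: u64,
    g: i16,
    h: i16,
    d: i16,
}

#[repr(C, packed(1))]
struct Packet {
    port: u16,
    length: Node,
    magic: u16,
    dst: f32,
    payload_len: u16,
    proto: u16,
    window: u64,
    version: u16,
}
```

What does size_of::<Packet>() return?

38

Node: f at 0 (size 8, align 8) → ends 8; g at 8 (size 2, align 2) → ends 10; h at 10 (size 2, align 2) → ends 12; d at 12 (size 2, align 2) → ends 14; tail pad 2 to reach multiple of 8; total 16 bytes, alignment 8
port at 0 (size 2, align 1) → ends 2
length at 2 (size 16, align 1) → ends 18
magic at 18 (size 2, align 1) → ends 20
dst at 20 (size 4, align 1) → ends 24
payload_len at 24 (size 2, align 1) → ends 26
proto at 26 (size 2, align 1) → ends 28
window at 28 (size 8, align 1) → ends 36
version at 36 (size 2, align 1) → ends 38
total 38 bytes, alignment 1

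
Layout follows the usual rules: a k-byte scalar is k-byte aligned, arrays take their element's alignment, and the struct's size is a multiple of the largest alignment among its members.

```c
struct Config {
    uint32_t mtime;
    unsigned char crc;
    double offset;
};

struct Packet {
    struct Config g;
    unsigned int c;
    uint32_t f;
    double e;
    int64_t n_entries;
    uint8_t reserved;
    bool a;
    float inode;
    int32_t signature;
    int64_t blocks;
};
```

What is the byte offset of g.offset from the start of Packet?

8

Config: mtime at 0 (size 4, align 4) → ends 4; crc at 4 (size 1, align 1) → ends 5; pad 3 to align 8 for offset; offset at 8 (size 8, align 8) → ends 16; total 16 bytes, alignment 8
g at 0 (size 16, align 8) → ends 16
within Config: offset at 8
0 + 8 = 8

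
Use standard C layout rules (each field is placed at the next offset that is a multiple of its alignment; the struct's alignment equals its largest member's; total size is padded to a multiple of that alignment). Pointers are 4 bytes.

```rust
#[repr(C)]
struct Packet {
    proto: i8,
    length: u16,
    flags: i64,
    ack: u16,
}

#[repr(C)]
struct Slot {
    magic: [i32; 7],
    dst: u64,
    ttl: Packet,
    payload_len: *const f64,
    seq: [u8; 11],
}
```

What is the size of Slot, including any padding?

80

Packet: proto at 0 (size 1, align 1) → ends 1; pad 1 to align 2 for length; length at 2 (size 2, align 2) → ends 4; pad 4 to align 8 for flags; flags at 8 (size 8, align 8) → ends 16; ack at 16 (size 2, align 2) → ends 18; tail pad 6 to reach multiple of 8; total 24 bytes, alignment 8
magic at 0 (size 28, align 4) → ends 28
pad 4 to align 8 for dst
dst at 32 (size 8, align 8) → ends 40
ttl at 40 (size 24, align 8) → ends 64
payload_len at 64 (size 4, align 4) → ends 68
seq at 68 (size 11, align 1) → ends 79
tail pad 1 to reach multiple of 8
total 80 bytes, alignment 8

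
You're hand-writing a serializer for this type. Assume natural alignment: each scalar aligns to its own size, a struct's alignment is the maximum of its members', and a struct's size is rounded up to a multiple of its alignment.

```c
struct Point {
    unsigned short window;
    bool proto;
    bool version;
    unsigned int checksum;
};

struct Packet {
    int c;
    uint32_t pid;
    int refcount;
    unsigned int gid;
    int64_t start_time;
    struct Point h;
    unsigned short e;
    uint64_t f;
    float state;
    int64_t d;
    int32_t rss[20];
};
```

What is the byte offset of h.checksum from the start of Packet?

Point: window at 0 (size 2, align 2) → ends 2; proto at 2 (size 1, align 1) → ends 3; version at 3 (size 1, align 1) → ends 4; checksum at 4 (size 4, align 4) → ends 8; total 8 bytes, alignment 4
c at 0 (size 4, align 4) → ends 4
pid at 4 (size 4, align 4) → ends 8
refcount at 8 (size 4, align 4) → ends 12
gid at 12 (size 4, align 4) → ends 16
start_time at 16 (size 8, align 8) → ends 24
h at 24 (size 8, align 4) → ends 32
within Point: checksum at 4
24 + 4 = 28

28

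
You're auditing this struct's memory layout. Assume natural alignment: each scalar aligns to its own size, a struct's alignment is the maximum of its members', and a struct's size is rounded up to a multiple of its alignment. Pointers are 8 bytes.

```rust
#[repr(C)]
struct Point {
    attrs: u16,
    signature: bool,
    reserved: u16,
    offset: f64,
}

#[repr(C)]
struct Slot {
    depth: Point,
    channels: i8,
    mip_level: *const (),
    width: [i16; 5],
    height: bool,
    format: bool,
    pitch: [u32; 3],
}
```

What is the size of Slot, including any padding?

Point: 0..2  attrs  (2B, 2-aligned); 2..3  signature  (1B, 1-aligned); 3..4  -- padding (1B); 4..6  reserved  (2B, 2-aligned); 6..8  -- padding (2B); 8..16  offset  (8B, 8-aligned); sizeof = 16, alignof = 8
0..16  depth  (16B, 8-aligned)
16..17  channels  (1B, 1-aligned)
17..24  -- padding (7B)
24..32  mip_level  (8B, 8-aligned)
32..42  width  (10B, 2-aligned)
42..43  height  (1B, 1-aligned)
43..44  format  (1B, 1-aligned)
44..56  pitch  (12B, 4-aligned)
sizeof = 56, alignof = 8

56 bytes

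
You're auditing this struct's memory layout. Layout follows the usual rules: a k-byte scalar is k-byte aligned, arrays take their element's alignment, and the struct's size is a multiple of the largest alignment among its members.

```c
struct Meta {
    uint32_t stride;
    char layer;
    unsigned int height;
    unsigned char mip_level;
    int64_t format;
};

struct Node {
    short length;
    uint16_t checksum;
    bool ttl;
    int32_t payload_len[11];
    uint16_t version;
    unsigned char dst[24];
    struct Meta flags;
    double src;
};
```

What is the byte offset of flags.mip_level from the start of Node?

92

Meta: 0..4  stride  (4B, 4-aligned); 4..5  layer  (1B, 1-aligned); 5..8  -- padding (3B); 8..12  height  (4B, 4-aligned); 12..13  mip_level  (1B, 1-aligned); 13..16  -- padding (3B); 16..24  format  (8B, 8-aligned); sizeof = 24, alignof = 8
0..2  length  (2B, 2-aligned)
2..4  checksum  (2B, 2-aligned)
4..5  ttl  (1B, 1-aligned)
5..8  -- padding (3B)
8..52  payload_len  (44B, 4-aligned)
52..54  version  (2B, 2-aligned)
54..78  dst  (24B, 1-aligned)
78..80  -- padding (2B)
80..104  flags  (24B, 8-aligned)
within Meta: mip_level at 12
80 + 12 = 92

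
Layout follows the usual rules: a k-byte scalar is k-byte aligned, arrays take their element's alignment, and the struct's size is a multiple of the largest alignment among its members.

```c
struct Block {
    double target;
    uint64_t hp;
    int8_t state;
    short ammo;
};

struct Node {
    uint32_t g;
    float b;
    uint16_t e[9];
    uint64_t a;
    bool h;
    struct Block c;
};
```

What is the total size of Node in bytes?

72 bytes

Block: @0: target [8B, align 8] → 8; @8: hp [8B, align 8] → 16; @16: state [1B, align 1] → 17; +1 pad (align 2); @18: ammo [2B, align 2] → 20; +4 tail pad (align 8); size 24, align 8
@0: g [4B, align 4] → 4
@4: b [4B, align 4] → 8
@8: e [18B, align 2] → 26
+6 pad (align 8)
@32: a [8B, align 8] → 40
@40: h [1B, align 1] → 41
+7 pad (align 8)
@48: c [24B, align 8] → 72
size 72, align 8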